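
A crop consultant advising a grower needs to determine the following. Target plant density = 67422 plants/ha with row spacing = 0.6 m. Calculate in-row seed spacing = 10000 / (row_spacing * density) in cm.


spacing = 10000 / (row_sp * density)
        = 10000 / (0.6 * 67422)
        = 10000 / 40453.20
        = 0.24720 m = 24.72 cm


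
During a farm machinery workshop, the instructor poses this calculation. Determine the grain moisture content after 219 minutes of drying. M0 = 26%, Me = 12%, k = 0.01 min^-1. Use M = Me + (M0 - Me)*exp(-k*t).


M = Me + (M0 - Me) * e^(-k*t)
  = 12 + (26 - 12) * e^(-0.01*219)
  = 12 + 14 * e^(-2.190)
  = 12 + 14 * 0.11192
  = 12 + 1.5668
  = 13.57%


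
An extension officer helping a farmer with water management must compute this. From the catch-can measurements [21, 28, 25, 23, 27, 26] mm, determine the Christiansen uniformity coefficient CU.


xbar = 150 / 6 = 25
sum|xi - xbar| = 12
CU = 100 * (1 - 12 / (6 * 25))
   = 100 * (1 - 0.0800)
   = 92%


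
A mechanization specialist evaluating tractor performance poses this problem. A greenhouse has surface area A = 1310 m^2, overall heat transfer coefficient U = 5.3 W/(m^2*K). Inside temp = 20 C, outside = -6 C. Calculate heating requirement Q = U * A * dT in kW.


dT = 20 - (-6) = 26 K
Q = U * A * dT
  = 5.3 * 1310 * 26
  = 180518 W = 180.52 kW


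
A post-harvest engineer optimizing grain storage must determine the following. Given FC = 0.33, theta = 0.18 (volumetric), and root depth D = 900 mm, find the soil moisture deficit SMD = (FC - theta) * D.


SMD = (FC - theta) * D
    = (0.33 - 0.18) * 900
    = 0.150 * 900
    = 135 mm


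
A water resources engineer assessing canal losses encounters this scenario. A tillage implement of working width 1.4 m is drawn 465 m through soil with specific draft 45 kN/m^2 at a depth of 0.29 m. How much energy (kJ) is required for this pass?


E = k * d * w * L
  = 45 * 0.29 * 1.4 * 465
  = 8495.55 kJ


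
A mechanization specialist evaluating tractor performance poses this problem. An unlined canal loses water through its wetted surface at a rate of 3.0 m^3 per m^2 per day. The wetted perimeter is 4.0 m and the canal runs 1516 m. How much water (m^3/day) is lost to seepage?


S = C * P * L
  = 3.0 * 4.0 * 1516
  = 18192 m^3/day


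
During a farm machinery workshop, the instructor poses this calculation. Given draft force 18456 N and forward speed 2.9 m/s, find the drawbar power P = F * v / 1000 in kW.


P = F * v / 1000
  = 18456 * 2.9 / 1000
  = 53522.40 / 1000
  = 53.52 kW


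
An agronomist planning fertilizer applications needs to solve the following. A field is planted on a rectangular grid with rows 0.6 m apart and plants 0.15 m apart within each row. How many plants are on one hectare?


D = 10000 / (row_sp * plant_sp)
  = 10000 / (0.6 * 0.15)
  = 10000 / 0.0900
  = 111111.11 plants/ha


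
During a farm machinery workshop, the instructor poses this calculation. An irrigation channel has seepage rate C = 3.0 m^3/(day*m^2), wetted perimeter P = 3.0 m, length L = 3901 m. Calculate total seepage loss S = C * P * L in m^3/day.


S = C * P * L
  = 3.0 * 3.0 * 3901
  = 35109 m^3/day


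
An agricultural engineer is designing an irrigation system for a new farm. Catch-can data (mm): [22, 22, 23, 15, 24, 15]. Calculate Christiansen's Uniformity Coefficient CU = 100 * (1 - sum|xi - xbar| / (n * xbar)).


xbar = 121 / 6 = 20.167
sum|xi - xbar| = 20.667
CU = 100 * (1 - 20.667 / (6 * 20.167))
   = 100 * (1 - 0.1708)
   = 82.92%


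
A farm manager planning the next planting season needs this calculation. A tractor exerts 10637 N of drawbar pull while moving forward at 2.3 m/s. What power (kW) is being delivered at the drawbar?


P = F * v / 1000
  = 10637 * 2.3 / 1000
  = 24465.10 / 1000
  = 24.47 kW


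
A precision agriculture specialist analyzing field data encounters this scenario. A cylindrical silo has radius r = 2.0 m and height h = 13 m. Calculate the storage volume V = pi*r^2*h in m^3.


V = pi * r^2 * h
  = pi * 2.0^2 * 13
  = pi * 4 * 13
  = 163.36 m^3


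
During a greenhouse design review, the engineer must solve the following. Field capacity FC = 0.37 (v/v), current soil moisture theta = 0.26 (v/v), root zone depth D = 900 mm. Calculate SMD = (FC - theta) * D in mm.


SMD = (FC - theta) * D
    = (0.37 - 0.26) * 900
    = 0.110 * 900
    = 99 mm


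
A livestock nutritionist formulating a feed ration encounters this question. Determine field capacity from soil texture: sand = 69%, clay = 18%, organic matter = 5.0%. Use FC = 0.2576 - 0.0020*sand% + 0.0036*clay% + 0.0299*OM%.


FC = 0.2576 - 0.0020*69 + 0.0036*18 + 0.0299*5.0
   = 0.2576 - 0.1380 + 0.0648 + 0.1495
   = 0.3339


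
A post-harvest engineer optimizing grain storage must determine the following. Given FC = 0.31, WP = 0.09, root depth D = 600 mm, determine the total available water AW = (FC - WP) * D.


AW = (FC - WP) * D
   = (0.31 - 0.09) * 600
   = 0.22 * 600
   = 132 mm


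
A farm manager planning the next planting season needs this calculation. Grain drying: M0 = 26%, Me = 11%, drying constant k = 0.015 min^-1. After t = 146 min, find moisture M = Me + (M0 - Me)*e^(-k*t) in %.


M = Me + (M0 - Me) * e^(-k*t)
  = 11 + (26 - 11) * e^(-0.015*146)
  = 11 + 15 * e^(-2.190)
  = 11 + 15 * 0.11192
  = 11 + 1.6788
  = 12.68%


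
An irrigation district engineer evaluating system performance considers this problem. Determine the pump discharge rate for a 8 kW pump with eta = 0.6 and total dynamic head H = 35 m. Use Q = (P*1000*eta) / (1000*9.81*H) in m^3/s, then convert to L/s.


Q = (P * 1000 * eta) / (rho * g * H)
  = (8 * 1000 * 0.6) / (1000 * 9.81 * 35)
  = 4800 / 343350
  = 0.01398 m^3/s = 13.98 L/s


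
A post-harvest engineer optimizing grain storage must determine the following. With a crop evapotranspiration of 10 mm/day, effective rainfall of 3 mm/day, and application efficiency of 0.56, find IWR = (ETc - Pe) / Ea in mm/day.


IWR = (ETc - Pe) / Ea
    = (10 - 3) / 0.56
    = 7 / 0.56
    = 12.50 mm/day


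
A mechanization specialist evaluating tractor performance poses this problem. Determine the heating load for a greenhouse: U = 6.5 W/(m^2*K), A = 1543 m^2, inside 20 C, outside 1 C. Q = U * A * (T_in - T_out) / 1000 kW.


dT = 20 - (1) = 19 K
Q = U * A * dT
  = 6.5 * 1543 * 19
  = 190560.50 W = 190.56 kW


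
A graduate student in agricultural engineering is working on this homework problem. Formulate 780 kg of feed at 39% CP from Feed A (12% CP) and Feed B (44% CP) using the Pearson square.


parts_A = CP_b - target = 44 - 39 = 5
parts_B = target - CP_a = 39 - 12 = 27
total_parts = 5 + 27 = 32
Feed A = 780 * 5 / 32 = 121.88 kg
Feed B = 780 * 27 / 32 = 658.13 kg

121.88 kg


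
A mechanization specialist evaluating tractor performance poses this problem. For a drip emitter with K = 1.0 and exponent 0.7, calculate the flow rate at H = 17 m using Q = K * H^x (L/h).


Q = K * H^x
  = 1.0 * 17^0.7
  = 1.0 * 7.2663
  = 7.27 L/h


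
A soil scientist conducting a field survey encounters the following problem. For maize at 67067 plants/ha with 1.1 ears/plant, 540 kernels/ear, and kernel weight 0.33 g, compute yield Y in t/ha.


Y = density * ears * kernels * kw
  = 67067 * 1.1 * 540 * 0.33 g/ha
  = 13146473.34 g/ha
  = 13146.47 kg/ha = 13.15 t/ha


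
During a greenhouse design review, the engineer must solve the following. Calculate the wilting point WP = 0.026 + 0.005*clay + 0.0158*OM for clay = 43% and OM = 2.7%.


WP = 0.026 + 0.005*43 + 0.0158*2.7
   = 0.026 + 0.2150 + 0.0427
   = 0.2837


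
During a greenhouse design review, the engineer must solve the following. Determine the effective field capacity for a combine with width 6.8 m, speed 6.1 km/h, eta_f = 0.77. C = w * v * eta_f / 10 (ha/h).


C = w * v * eta_f / 10
  = 6.8 * 6.1 * 0.77 / 10
  = 31.94 / 10
  = 3.19 ha/h


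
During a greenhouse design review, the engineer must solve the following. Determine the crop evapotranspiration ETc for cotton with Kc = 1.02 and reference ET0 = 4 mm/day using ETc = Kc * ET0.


ETc = Kc * ET0
    = 1.02 * 4
    = 4.08 mm/day


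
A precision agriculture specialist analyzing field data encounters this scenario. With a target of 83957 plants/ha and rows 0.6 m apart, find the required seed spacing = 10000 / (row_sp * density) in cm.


spacing = 10000 / (row_sp * density)
        = 10000 / (0.6 * 83957)
        = 10000 / 50374.20
        = 0.19851 m = 19.85 cm


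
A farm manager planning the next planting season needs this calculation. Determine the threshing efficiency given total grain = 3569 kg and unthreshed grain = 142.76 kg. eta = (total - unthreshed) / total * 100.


eta = (total - unthreshed) / total * 100
    = (3569 - 142.76) / 3569 * 100
    = 3426.24 / 3569 * 100
    = 96%


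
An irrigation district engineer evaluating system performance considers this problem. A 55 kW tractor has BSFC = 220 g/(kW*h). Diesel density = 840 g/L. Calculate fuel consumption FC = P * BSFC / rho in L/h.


FC = P * BSFC / rho_fuel
   = 55 * 220 / 840
   = 12100 / 840
   = 14.40 L/h


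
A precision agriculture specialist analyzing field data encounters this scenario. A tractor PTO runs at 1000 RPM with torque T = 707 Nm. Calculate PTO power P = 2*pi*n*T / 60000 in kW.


P = 2*pi*n*T / 60000
  = 2*pi * 1000 * 707 / 60000
  = 4442212.01 / 60000
  = 74.04 kW


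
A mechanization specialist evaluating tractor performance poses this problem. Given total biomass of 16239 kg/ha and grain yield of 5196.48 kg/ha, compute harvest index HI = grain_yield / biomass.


HI = grain_yield / biomass
   = 5196.48 / 16239
   = 0.32


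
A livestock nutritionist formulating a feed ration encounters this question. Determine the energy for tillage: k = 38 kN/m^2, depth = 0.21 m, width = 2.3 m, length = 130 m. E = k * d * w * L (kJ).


E = k * d * w * L
  = 38 * 0.21 * 2.3 * 130
  = 2386.02 kJ


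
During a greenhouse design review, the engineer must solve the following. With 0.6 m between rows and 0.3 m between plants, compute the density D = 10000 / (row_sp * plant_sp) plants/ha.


D = 10000 / (row_sp * plant_sp)
  = 10000 / (0.6 * 0.3)
  = 10000 / 0.1800
  = 55555.56 plants/ha


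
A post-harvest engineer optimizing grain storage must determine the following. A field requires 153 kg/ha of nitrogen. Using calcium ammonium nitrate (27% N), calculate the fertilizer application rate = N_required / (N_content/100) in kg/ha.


Rate = N_required / (N_content / 100)
     = 153 / (27 / 100)
     = 153 / 0.27
     = 566.67 kg/ha


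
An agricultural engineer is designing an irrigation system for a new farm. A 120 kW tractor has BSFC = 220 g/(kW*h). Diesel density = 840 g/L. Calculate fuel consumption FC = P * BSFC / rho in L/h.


FC = P * BSFC / rho_fuel
   = 120 * 220 / 840
   = 26400 / 840
   = 31.43 L/h


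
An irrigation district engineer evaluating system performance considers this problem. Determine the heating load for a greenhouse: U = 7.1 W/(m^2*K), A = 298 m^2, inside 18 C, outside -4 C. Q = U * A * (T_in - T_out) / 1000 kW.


dT = 18 - (-4) = 22 K
Q = U * A * dT
  = 7.1 * 298 * 22
  = 46547.60 W = 46.55 kW


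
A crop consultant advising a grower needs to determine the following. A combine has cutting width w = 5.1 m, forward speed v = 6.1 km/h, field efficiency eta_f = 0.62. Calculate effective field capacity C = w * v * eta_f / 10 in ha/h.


C = w * v * eta_f / 10
  = 5.1 * 6.1 * 0.62 / 10
  = 19.29 / 10
  = 1.93 ha/h


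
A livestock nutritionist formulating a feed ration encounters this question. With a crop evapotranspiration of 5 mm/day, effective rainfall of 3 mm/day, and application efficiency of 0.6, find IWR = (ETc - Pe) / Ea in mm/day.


IWR = (ETc - Pe) / Ea
    = (5 - 3) / 0.6
    = 2 / 0.6
    = 3.33 mm/day


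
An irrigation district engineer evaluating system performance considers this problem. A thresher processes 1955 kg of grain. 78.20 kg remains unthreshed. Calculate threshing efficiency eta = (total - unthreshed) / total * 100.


eta = (total - unthreshed) / total * 100
    = (1955 - 78.20) / 1955 * 100
    = 1876.80 / 1955 * 100
    = 96%


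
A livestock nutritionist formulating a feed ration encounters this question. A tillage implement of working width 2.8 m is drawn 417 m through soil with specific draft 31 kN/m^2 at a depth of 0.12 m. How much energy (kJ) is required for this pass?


E = k * d * w * L
  = 31 * 0.12 * 2.8 * 417
  = 4343.47 kJ


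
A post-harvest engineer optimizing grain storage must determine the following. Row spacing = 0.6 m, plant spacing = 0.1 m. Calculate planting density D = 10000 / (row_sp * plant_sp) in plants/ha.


D = 10000 / (row_sp * plant_sp)
  = 10000 / (0.6 * 0.1)
  = 10000 / 0.0600
  = 166666.67 plants/ha


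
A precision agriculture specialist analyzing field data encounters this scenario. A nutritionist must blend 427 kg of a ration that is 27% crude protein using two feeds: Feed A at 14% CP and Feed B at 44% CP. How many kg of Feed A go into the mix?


parts_A = CP_b - target = 44 - 27 = 17
parts_B = target - CP_a = 27 - 14 = 13
total_parts = 17 + 13 = 30
Feed A = 427 * 17 / 30 = 241.97 kg
Feed B = 427 * 13 / 30 = 185.03 kg

241.97 kg


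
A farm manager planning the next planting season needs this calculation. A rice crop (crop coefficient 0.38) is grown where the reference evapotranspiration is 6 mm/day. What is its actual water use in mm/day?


ETc = Kc * ET0
    = 0.38 * 6
    = 2.28 mm/day


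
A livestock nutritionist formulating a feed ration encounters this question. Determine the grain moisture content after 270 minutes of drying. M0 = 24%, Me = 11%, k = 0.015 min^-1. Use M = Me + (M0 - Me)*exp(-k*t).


M = Me + (M0 - Me) * e^(-k*t)
  = 11 + (24 - 11) * e^(-0.015*270)
  = 11 + 13 * e^(-4.050)
  = 11 + 13 * 0.01742
  = 11 + 0.2265
  = 11.23%


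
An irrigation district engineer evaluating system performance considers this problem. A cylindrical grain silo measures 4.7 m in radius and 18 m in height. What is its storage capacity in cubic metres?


V = pi * r^2 * h
  = pi * 4.7^2 * 18
  = pi * 22.09 * 18
  = 1249.16 m^3


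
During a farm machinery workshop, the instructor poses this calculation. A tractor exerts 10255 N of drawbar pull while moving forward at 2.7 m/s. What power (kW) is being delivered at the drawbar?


P = F * v / 1000
  = 10255 * 2.7 / 1000
  = 27688.50 / 1000
  = 27.69 kW


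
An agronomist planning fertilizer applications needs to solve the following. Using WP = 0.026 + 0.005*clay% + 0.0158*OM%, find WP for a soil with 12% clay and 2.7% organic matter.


WP = 0.026 + 0.005*12 + 0.0158*2.7
   = 0.026 + 0.0600 + 0.0427
   = 0.1287


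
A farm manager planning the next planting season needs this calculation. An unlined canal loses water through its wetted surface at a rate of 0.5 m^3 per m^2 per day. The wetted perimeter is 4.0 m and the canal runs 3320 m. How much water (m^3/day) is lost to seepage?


S = C * P * L
  = 0.5 * 4.0 * 3320
  = 6640 m^3/day


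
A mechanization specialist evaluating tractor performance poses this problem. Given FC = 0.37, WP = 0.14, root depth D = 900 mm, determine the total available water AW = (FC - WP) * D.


AW = (FC - WP) * D
   = (0.37 - 0.14) * 900
   = 0.23 * 900
   = 207 mm


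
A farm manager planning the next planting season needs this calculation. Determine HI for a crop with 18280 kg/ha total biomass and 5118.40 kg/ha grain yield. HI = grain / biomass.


HI = grain_yield / biomass
   = 5118.40 / 18280
   = 0.28


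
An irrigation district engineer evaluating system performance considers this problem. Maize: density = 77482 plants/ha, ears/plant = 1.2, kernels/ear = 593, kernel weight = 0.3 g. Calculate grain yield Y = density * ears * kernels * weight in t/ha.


Y = density * ears * kernels * kw
  = 77482 * 1.2 * 593 * 0.3 g/ha
  = 16540857.36 g/ha
  = 16540.86 kg/ha = 16.54 t/ha


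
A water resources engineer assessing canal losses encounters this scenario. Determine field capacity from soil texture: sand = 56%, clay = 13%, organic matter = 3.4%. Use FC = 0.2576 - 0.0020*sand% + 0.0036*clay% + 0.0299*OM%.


FC = 0.2576 - 0.0020*56 + 0.0036*13 + 0.0299*3.4
   = 0.2576 - 0.1120 + 0.0468 + 0.1017
   = 0.2941


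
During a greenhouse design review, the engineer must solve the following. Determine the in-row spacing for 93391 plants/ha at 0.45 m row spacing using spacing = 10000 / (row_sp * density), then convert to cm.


spacing = 10000 / (row_sp * density)
        = 10000 / (0.45 * 93391)
        = 10000 / 42025.95
        = 0.23795 m = 23.79 cm


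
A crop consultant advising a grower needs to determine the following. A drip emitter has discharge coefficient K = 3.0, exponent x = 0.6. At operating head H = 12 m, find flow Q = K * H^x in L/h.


Q = K * H^x
  = 3.0 * 12^0.6
  = 3.0 * 4.4413
  = 13.32 L/h


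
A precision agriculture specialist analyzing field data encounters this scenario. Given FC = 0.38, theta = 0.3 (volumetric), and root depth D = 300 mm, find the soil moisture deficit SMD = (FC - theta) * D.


SMD = (FC - theta) * D
    = (0.38 - 0.3) * 300
    = 0.080 * 300
    = 24 mm


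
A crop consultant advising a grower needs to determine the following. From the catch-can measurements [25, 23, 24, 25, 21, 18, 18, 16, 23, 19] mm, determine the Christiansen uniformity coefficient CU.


xbar = 212 / 10 = 21.200
sum|xi - xbar| = 28
CU = 100 * (1 - 28 / (10 * 21.200))
   = 100 * (1 - 0.1321)
   = 86.79%


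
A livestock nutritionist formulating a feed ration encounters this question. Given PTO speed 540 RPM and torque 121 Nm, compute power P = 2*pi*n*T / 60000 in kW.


P = 2*pi*n*T / 60000
  = 2*pi * 540 * 121 / 60000
  = 410543.33 / 60000
  = 6.84 kW


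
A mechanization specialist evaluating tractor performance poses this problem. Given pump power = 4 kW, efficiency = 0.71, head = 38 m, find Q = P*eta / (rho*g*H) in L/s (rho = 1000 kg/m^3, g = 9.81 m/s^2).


Q = (P * 1000 * eta) / (rho * g * H)
  = (4 * 1000 * 0.71) / (1000 * 9.81 * 38)
  = 2840 / 372780
  = 0.00762 m^3/s = 7.62 L/s


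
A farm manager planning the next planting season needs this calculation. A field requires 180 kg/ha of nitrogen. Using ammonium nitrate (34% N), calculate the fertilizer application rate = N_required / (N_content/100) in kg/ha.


Rate = N_required / (N_content / 100)
     = 180 / (34 / 100)
     = 180 / 0.34
     = 529.41 kg/ha


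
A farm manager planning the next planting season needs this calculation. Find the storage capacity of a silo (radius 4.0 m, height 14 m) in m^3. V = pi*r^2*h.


V = pi * r^2 * h
  = pi * 4.0^2 * 14
  = pi * 16 * 14
  = 703.72 m^3


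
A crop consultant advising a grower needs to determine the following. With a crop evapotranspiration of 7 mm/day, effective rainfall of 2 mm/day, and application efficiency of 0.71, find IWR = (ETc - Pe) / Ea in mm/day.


IWR = (ETc - Pe) / Ea
    = (7 - 2) / 0.71
    = 5 / 0.71
    = 7.04 mm/day


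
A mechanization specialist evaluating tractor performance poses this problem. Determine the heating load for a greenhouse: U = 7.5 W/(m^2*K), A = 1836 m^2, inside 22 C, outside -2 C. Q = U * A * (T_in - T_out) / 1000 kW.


dT = 22 - (-2) = 24 K
Q = U * A * dT
  = 7.5 * 1836 * 24
  = 330480 W = 330.48 kW


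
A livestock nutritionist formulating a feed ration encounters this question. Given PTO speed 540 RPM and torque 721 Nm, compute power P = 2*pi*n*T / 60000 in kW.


P = 2*pi*n*T / 60000
  = 2*pi * 540 * 721 / 60000
  = 2446295.37 / 60000
  = 40.77 kW


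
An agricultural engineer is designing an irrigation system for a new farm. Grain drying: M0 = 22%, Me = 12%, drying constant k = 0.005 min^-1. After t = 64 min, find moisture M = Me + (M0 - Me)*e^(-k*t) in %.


M = Me + (M0 - Me) * e^(-k*t)
  = 12 + (22 - 12) * e^(-0.005*64)
  = 12 + 10 * e^(-0.320)
  = 12 + 10 * 0.72615
  = 12 + 7.2615
  = 19.26%


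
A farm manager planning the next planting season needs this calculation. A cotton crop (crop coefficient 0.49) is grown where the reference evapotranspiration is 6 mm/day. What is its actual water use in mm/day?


ETc = Kc * ET0
    = 0.49 * 6
    = 2.94 mm/day


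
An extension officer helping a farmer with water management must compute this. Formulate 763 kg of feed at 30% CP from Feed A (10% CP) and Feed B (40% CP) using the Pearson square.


parts_A = CP_b - target = 40 - 30 = 10
parts_B = target - CP_a = 30 - 10 = 20
total_parts = 10 + 20 = 30
Feed A = 763 * 10 / 30 = 254.33 kg
Feed B = 763 * 20 / 30 = 508.67 kg

254.33 kg


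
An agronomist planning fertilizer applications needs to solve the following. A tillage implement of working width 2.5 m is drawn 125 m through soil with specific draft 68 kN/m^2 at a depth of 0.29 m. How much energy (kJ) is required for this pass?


E = k * d * w * L
  = 68 * 0.29 * 2.5 * 125
  = 6162.50 kJ


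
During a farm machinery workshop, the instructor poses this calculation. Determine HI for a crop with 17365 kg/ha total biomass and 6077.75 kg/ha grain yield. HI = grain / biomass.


HI = grain_yield / biomass
   = 6077.75 / 17365
   = 0.35


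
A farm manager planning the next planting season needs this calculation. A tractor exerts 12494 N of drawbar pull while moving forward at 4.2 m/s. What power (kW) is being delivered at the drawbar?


P = F * v / 1000
  = 12494 * 4.2 / 1000
  = 52474.80 / 1000
  = 52.47 kW


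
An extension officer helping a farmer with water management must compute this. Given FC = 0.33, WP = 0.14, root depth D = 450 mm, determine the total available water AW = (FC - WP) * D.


AW = (FC - WP) * D
   = (0.33 - 0.14) * 450
   = 0.19 * 450
   = 85.50 mm


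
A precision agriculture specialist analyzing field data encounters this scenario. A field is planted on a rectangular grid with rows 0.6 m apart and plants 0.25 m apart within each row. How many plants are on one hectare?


D = 10000 / (row_sp * plant_sp)
  = 10000 / (0.6 * 0.25)
  = 10000 / 0.1500
  = 66666.67 plants/ha


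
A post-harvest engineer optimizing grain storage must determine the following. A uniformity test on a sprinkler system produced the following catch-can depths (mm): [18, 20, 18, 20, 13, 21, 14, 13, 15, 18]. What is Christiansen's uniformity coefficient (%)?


xbar = 170 / 10 = 17
sum|xi - xbar| = 26
CU = 100 * (1 - 26 / (10 * 17))
   = 100 * (1 - 0.1529)
   = 84.71%


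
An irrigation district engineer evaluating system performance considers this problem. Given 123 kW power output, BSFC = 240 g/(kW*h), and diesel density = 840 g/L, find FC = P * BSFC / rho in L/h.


FC = P * BSFC / rho_fuel
   = 123 * 240 / 840
   = 29520 / 840
   = 35.14 L/h


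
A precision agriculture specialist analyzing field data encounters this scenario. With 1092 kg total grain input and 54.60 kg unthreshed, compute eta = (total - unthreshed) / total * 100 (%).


eta = (total - unthreshed) / total * 100
    = (1092 - 54.60) / 1092 * 100
    = 1037.40 / 1092 * 100
    = 95%


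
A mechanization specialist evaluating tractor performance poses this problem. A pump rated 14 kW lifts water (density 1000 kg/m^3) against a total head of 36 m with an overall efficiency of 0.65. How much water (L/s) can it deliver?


Q = (P * 1000 * eta) / (rho * g * H)
  = (14 * 1000 * 0.65) / (1000 * 9.81 * 36)
  = 9100 / 353160
  = 0.02577 m^3/s = 25.77 L/s


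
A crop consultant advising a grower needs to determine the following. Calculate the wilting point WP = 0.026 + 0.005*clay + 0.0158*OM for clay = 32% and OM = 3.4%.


WP = 0.026 + 0.005*32 + 0.0158*3.4
   = 0.026 + 0.1600 + 0.0537
   = 0.2397


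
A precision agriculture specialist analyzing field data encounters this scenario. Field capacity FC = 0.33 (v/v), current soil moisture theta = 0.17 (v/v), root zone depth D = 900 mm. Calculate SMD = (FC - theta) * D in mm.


SMD = (FC - theta) * D
    = (0.33 - 0.17) * 900
    = 0.160 * 900
    = 144 mm


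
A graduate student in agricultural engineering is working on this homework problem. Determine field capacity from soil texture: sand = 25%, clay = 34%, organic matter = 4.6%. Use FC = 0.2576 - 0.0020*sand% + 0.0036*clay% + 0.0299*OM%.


FC = 0.2576 - 0.0020*25 + 0.0036*34 + 0.0299*4.6
   = 0.2576 - 0.0500 + 0.1224 + 0.1375
   = 0.4675


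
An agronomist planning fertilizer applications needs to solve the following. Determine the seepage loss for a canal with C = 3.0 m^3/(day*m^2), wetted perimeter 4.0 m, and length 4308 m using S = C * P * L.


S = C * P * L
  = 3.0 * 4.0 * 4308
  = 51696 m^3/day


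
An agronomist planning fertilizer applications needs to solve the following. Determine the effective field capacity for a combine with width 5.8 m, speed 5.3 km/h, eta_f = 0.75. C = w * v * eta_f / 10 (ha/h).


C = w * v * eta_f / 10
  = 5.8 * 5.3 * 0.75 / 10
  = 23.06 / 10
  = 2.31 ha/h


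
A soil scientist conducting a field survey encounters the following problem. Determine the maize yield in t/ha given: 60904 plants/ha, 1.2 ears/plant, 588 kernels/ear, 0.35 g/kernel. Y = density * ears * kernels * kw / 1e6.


Y = density * ears * kernels * kw
  = 60904 * 1.2 * 588 * 0.35 g/ha
  = 15040851.84 g/ha
  = 15040.85 kg/ha = 15.04 t/ha


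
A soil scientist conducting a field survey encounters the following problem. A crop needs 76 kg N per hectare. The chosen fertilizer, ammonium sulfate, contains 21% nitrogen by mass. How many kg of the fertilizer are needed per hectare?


Rate = N_required / (N_content / 100)
     = 76 / (21 / 100)
     = 76 / 0.21
     = 361.90 kg/ha


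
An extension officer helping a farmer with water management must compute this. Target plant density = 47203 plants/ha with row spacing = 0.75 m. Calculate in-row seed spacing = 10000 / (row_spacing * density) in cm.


spacing = 10000 / (row_sp * density)
        = 10000 / (0.75 * 47203)
        = 10000 / 35402.25
        = 0.28247 m = 28.25 cm


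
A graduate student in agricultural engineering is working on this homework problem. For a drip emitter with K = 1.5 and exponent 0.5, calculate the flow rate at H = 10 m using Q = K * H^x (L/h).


Q = K * H^x
  = 1.5 * 10^0.5
  = 1.5 * 3.1623
  = 4.74 L/h


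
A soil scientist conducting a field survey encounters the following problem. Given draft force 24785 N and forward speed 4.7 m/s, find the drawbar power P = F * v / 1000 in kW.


P = F * v / 1000
  = 24785 * 4.7 / 1000
  = 116489.50 / 1000
  = 116.49 kW


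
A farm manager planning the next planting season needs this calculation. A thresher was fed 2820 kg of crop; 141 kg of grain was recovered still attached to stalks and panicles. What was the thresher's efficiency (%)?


eta = (total - unthreshed) / total * 100
    = (2820 - 141) / 2820 * 100
    = 2679 / 2820 * 100
    = 95%


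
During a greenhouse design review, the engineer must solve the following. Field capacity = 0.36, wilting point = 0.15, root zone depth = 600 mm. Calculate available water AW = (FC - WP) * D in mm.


AW = (FC - WP) * D
   = (0.36 - 0.15) * 600
   = 0.21 * 600
   = 126 mm


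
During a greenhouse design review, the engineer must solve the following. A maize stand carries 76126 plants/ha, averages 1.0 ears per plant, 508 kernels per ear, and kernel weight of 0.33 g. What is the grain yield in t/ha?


Y = density * ears * kernels * kw
  = 76126 * 1.0 * 508 * 0.33 g/ha
  = 12761762.64 g/ha
  = 12761.76 kg/ha = 12.76 t/ha


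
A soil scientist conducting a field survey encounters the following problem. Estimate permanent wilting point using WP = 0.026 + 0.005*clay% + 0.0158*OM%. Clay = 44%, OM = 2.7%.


WP = 0.026 + 0.005*44 + 0.0158*2.7
   = 0.026 + 0.2200 + 0.0427
   = 0.2887


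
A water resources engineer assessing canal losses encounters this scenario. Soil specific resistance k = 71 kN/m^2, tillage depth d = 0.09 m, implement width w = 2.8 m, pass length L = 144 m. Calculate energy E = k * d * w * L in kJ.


E = k * d * w * L
  = 71 * 0.09 * 2.8 * 144
  = 2576.45 kJ


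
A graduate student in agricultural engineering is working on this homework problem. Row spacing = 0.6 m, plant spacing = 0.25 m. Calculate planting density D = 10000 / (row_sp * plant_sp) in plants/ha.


D = 10000 / (row_sp * plant_sp)
  = 10000 / (0.6 * 0.25)
  = 10000 / 0.1500
  = 66666.67 plants/ha


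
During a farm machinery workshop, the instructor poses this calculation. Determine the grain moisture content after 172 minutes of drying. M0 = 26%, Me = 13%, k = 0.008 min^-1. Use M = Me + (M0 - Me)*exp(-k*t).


M = Me + (M0 - Me) * e^(-k*t)
  = 13 + (26 - 13) * e^(-0.008*172)
  = 13 + 13 * e^(-1.376)
  = 13 + 13 * 0.25259
  = 13 + 3.2836
  = 16.28%


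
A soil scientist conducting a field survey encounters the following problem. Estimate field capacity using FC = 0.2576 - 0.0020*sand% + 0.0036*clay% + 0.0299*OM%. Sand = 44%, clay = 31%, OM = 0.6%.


FC = 0.2576 - 0.0020*44 + 0.0036*31 + 0.0299*0.6
   = 0.2576 - 0.0880 + 0.1116 + 0.0179
   = 0.2991


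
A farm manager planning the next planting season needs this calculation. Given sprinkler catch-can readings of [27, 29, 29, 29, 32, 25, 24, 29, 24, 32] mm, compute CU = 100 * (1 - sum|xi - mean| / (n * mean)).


xbar = 280 / 10 = 28
sum|xi - xbar| = 24
CU = 100 * (1 - 24 / (10 * 28))
   = 100 * (1 - 0.0857)
   = 91.43%


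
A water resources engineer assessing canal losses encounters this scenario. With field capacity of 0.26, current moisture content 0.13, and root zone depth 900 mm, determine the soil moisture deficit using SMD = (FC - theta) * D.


SMD = (FC - theta) * D
    = (0.26 - 0.13) * 900
    = 0.130 * 900
    = 117 mm


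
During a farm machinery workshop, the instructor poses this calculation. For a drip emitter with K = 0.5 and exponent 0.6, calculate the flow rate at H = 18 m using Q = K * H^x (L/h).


Q = K * H^x
  = 0.5 * 18^0.6
  = 0.5 * 5.6645
  = 2.83 L/h


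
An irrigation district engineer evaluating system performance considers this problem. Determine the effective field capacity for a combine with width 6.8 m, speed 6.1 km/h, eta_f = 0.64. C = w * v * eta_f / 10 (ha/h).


C = w * v * eta_f / 10
  = 6.8 * 6.1 * 0.64 / 10
  = 26.55 / 10
  = 2.65 ha/h


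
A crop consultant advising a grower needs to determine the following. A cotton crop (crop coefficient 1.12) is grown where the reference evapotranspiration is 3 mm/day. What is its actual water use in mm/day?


ETc = Kc * ET0
    = 1.12 * 3
    = 3.36 mm/day


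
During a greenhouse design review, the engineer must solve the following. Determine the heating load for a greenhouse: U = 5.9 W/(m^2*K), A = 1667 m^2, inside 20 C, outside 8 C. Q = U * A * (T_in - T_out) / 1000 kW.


dT = 20 - (8) = 12 K
Q = U * A * dT
  = 5.9 * 1667 * 12
  = 118023.60 W = 118.02 kW


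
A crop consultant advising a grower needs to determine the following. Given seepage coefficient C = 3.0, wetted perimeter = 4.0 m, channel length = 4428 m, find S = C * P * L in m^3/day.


S = C * P * L
  = 3.0 * 4.0 * 4428
  = 53136 m^3/day


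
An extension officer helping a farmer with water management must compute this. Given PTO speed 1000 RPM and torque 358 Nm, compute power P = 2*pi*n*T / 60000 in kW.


P = 2*pi*n*T / 60000
  = 2*pi * 1000 * 358 / 60000
  = 2249380.34 / 60000
  = 37.49 kW


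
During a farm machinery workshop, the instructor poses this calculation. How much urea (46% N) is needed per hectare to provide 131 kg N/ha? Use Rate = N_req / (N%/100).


Rate = N_required / (N_content / 100)
     = 131 / (46 / 100)
     = 131 / 0.46
     = 284.78 kg/ha


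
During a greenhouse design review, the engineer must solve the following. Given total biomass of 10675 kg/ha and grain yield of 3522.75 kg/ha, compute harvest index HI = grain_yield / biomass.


HI = grain_yield / biomass
   = 3522.75 / 10675
   = 0.33


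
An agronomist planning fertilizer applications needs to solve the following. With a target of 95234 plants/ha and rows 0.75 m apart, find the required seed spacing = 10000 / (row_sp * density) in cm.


spacing = 10000 / (row_sp * density)
        = 10000 / (0.75 * 95234)
        = 10000 / 71425.50
        = 0.14001 m = 14.00 cm


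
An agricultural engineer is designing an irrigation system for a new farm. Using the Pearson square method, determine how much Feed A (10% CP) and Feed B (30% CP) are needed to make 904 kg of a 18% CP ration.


parts_A = CP_b - target = 30 - 18 = 12
parts_B = target - CP_a = 18 - 10 = 8
total_parts = 12 + 8 = 20
Feed A = 904 * 12 / 20 = 542.40 kg
Feed B = 904 * 8 / 20 = 361.60 kg

542.40 kg


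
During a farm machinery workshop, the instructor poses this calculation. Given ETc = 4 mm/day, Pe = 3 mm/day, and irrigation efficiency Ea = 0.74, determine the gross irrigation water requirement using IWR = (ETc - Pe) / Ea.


IWR = (ETc - Pe) / Ea
    = (4 - 3) / 0.74
    = 1 / 0.74
    = 1.35 mm/day


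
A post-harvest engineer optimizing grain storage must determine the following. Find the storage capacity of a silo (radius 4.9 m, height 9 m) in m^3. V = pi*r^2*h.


V = pi * r^2 * h
  = pi * 4.9^2 * 9
  = pi * 24.01 * 9
  = 678.87 m^3


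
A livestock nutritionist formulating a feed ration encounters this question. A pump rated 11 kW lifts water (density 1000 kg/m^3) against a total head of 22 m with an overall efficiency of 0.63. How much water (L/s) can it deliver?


Q = (P * 1000 * eta) / (rho * g * H)
  = (11 * 1000 * 0.63) / (1000 * 9.81 * 22)
  = 6930 / 215820
  = 0.03211 m^3/s = 32.11 L/s


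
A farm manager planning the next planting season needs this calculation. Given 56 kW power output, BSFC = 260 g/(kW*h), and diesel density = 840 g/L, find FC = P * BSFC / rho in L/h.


FC = P * BSFC / rho_fuel
   = 56 * 260 / 840
   = 14560 / 840
   = 17.33 L/h


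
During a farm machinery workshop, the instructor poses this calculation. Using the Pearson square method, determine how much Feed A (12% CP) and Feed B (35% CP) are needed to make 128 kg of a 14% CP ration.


parts_A = CP_b - target = 35 - 14 = 21
parts_B = target - CP_a = 14 - 12 = 2
total_parts = 21 + 2 = 23
Feed A = 128 * 21 / 23 = 116.87 kg
Feed B = 128 * 2 / 23 = 11.13 kg

116.87 kg


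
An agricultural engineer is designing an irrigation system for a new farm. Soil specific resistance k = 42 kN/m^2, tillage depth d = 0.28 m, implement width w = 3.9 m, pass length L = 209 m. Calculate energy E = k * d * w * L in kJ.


E = k * d * w * L
  = 42 * 0.28 * 3.9 * 209
  = 9585.58 kJ


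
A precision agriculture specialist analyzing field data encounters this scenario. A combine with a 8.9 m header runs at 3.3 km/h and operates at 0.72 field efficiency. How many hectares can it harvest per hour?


C = w * v * eta_f / 10
  = 8.9 * 3.3 * 0.72 / 10
  = 21.15 / 10
  = 2.11 ha/h


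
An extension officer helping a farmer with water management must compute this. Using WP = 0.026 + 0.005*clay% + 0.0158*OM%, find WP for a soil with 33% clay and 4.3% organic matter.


WP = 0.026 + 0.005*33 + 0.0158*4.3
   = 0.026 + 0.1650 + 0.0679
   = 0.2589


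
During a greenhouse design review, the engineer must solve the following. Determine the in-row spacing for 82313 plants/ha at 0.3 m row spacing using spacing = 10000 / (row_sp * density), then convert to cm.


spacing = 10000 / (row_sp * density)
        = 10000 / (0.3 * 82313)
        = 10000 / 24693.90
        = 0.40496 m = 40.50 cm


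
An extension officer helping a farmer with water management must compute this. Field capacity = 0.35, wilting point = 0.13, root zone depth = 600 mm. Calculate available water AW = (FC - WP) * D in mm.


AW = (FC - WP) * D
   = (0.35 - 0.13) * 600
   = 0.22 * 600
   = 132 mm


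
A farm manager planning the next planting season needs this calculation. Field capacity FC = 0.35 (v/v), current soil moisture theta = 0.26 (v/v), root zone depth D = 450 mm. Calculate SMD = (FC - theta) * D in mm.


SMD = (FC - theta) * D
    = (0.35 - 0.26) * 450
    = 0.090 * 450
    = 40.50 mm


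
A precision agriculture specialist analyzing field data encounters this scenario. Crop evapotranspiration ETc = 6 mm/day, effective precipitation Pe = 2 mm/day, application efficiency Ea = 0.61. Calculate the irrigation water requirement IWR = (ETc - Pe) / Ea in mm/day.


IWR = (ETc - Pe) / Ea
    = (6 - 2) / 0.61
    = 4 / 0.61
    = 6.56 mm/day


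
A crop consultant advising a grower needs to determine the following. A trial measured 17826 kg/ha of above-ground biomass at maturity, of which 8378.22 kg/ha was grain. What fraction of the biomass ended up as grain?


HI = grain_yield / biomass
   = 8378.22 / 17826
   = 0.47


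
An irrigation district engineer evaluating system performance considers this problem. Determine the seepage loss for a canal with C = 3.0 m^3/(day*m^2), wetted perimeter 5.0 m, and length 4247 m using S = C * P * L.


S = C * P * L
  = 3.0 * 5.0 * 4247
  = 63705 m^3/day


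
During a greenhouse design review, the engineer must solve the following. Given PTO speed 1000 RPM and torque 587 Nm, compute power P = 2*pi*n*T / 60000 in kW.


P = 2*pi*n*T / 60000
  = 2*pi * 1000 * 587 / 60000
  = 3688229.78 / 60000
  = 61.47 kW


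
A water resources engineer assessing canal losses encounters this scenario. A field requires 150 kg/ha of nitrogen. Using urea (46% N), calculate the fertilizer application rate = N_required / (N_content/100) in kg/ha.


Rate = N_required / (N_content / 100)
     = 150 / (46 / 100)
     = 150 / 0.46
     = 326.09 kg/ha


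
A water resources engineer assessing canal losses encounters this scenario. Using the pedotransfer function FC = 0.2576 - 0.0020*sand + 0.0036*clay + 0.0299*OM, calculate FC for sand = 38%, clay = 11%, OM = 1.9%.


FC = 0.2576 - 0.0020*38 + 0.0036*11 + 0.0299*1.9
   = 0.2576 - 0.0760 + 0.0396 + 0.0568
   = 0.2780


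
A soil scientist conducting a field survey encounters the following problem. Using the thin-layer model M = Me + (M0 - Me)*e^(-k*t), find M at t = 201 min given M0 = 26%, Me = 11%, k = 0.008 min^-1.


M = Me + (M0 - Me) * e^(-k*t)
  = 11 + (26 - 11) * e^(-0.008*201)
  = 11 + 15 * e^(-1.608)
  = 11 + 15 * 0.20029
  = 11 + 3.0043
  = 14.00%


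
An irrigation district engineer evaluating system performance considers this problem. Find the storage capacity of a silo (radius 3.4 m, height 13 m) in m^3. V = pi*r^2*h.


V = pi * r^2 * h
  = pi * 3.4^2 * 13
  = pi * 11.56 * 13
  = 472.12 m^3


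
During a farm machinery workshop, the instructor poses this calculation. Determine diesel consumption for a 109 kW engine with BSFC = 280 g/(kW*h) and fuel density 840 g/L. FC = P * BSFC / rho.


FC = P * BSFC / rho_fuel
   = 109 * 280 / 840
   = 30520 / 840
   = 36.33 L/h


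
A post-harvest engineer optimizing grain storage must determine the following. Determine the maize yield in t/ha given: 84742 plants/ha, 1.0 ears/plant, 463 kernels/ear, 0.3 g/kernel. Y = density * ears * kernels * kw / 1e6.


Y = density * ears * kernels * kw
  = 84742 * 1.0 * 463 * 0.3 g/ha
  = 11770663.80 g/ha
  = 11770.66 kg/ha = 11.77 t/ha


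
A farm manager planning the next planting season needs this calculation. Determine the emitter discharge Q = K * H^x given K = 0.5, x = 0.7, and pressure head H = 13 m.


Q = K * H^x
  = 0.5 * 13^0.7
  = 0.5 * 6.0223
  = 3.01 L/h


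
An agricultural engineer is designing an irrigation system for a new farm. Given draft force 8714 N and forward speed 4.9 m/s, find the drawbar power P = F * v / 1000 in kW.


P = F * v / 1000
  = 8714 * 4.9 / 1000
  = 42698.60 / 1000
  = 42.70 kW


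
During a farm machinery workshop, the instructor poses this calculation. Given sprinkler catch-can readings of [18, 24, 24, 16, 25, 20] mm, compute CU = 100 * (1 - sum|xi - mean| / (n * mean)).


xbar = 127 / 6 = 21.167
sum|xi - xbar| = 19
CU = 100 * (1 - 19 / (6 * 21.167))
   = 100 * (1 - 0.1496)
   = 85.04%
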